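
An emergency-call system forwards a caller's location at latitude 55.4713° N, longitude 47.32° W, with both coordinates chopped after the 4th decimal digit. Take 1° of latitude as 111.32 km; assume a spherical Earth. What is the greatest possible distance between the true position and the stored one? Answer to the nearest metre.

Truncating at 4 decimal places can drop up to a full unit in the last place, so each coordinate may be off by as much as 0.0001°.
North–south component: 0.0001° × 111320 = 11.132 m.
Longitude error → 0.0001 × 111320 × cos 55.4713° = 0.0001 × 111320 × 0.5668 ≈ 6.30983 m.
The two errors are perpendicular, so the maximum displacement is √(11.132² + 6.30983²) ≈ 12.7959 m.

13 metres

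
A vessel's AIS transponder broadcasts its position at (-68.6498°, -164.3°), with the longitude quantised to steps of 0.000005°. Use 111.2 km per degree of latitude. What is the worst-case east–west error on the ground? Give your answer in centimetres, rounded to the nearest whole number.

With a 0.000005° grid the true value lies within half a step, ±0.000005°/2 = ±2.5e-06°, of the stored one.
Parallels shrink by cos φ, so at 68.6498° a degree of longitude is 111200 × 0.3641 ≈ 40484.3 m.
Maximum E–W displacement: 2.5e-06 × 40484.3 = 0.101211 m.
That is 0.101211 m = 10.121 cm.

10 centimetres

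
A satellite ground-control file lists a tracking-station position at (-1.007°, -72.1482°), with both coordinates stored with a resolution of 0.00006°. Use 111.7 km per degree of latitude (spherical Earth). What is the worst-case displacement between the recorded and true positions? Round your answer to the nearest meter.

With a 0.00006° grid the true value lies within half a step, ±0.00006°/2 = ±3e-05°, of the stored one.
N–S: 3e-05° × 111700 m/° = 3.351 m.
Longitude error → 3e-05 × 111700 × cos 1.007° = 3e-05 × 111700 × 0.9998 ≈ 3.35048 m.
Worst case both components are at the extreme and orthogonal: √(3.351² + 3.35048²) ≈ 4.73866 m.

5 meters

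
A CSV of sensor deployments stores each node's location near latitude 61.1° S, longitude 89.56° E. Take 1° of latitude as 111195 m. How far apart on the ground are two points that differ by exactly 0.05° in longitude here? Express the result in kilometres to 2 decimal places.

One degree of longitude here spans 111195 × cos 61.1° = 111195 × 0.4833 ≈ 53738.6 m; 0.05° of that is 2686.93 m.
That is 2686.93 m = 2.6869 km.

2.69 kilometres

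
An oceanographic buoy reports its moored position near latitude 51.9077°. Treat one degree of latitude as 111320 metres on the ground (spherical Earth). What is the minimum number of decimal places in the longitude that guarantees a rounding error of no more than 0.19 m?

6 decimal places

At 51.9077° one degree of longitude covers 111320 × cos 51.9077° ≈ 111320 × 0.6169 ≈ 68676.7 m.
Rounding to N decimal places gives at most 0.5 × 10⁻ᴺ degrees of error, i.e. 0.5 × 10⁻ᴺ × 68676.7 m.
Setting 34338.3 × 10⁻ᴺ ≤ 0.19 gives 10ᴺ ≥ 1.807e+05, i.e. N ≥ 5.26.
At 5 places the error can reach 0.343 m, but 6 places keeps it to 0.0343 m.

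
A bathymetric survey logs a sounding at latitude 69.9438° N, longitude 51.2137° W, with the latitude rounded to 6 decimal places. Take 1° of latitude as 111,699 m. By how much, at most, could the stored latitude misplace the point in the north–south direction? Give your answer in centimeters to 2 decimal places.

5.58 centimeters

Rounding to 6 decimal places leaves the latitude within ±5e-07° of the true value.
So the N–S error is at most 5e-07 × 111699 = 0.0558495 m.
That is 0.0558495 m = 5.5849 cm.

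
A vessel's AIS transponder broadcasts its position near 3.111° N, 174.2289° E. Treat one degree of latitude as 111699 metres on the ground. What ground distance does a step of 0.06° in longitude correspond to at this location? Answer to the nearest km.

7 km

0.06° of longitude at 3.111° is 0.06 × 111699 × cos 3.111° ≈ 0.06 × 111534 = 6692.06 m.
That is 6692.06 m = 6.6921 km.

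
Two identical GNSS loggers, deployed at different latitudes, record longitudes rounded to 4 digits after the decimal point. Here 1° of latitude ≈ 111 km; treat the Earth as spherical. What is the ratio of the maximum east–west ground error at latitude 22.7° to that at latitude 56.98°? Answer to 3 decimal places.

1.693

Rounding to 4 decimal places leaves the longitude within ±5e-05° of the true value.
At 22.7°: 5e-05° × 111000 × cos 22.7° = 5e-05 × 111000 × 0.9225 ≈ 5.1201 m.
At 56.98°: 5e-05° × 111000 × cos 56.98° = 5e-05 × 111000 × 0.5449 ≈ 3.0244 m.
The ratio reduces to cos 22.7° / cos 56.98° = 0.9225/0.5449 ≈ 1.6929.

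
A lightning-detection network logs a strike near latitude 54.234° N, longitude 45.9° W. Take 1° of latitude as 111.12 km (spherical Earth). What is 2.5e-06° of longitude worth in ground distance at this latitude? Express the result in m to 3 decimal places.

One degree of longitude here spans 111120 × cos 54.234° = 111120 × 0.5845 ≈ 64947 m; 2.5e-06° of that is 0.162368 m.

0.162 m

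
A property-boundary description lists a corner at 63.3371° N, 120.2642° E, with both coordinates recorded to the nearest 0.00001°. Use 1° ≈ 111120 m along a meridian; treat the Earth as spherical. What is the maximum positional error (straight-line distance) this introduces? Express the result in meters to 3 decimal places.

0.609 meters

Rounding to 5 decimal places leaves each coordinate within ±5e-06° of the true value.
Latitude error → 5e-06 × 111120 = 0.5556 m along the meridian.
East–west component at 63.3371°: 5e-06° × 111120 × cos 63.3371° ≈ 5e-06 × 49864 ≈ 0.24932 m.
Combining orthogonally: (0.5556² + 0.24932²)^½ ≈ 0.608976 m.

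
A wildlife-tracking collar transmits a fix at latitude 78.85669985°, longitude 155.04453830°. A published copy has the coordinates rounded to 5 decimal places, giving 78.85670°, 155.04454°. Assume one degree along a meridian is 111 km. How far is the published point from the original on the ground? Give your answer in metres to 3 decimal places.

The latitude changed by -0.00000015° and the longitude by -0.00000170°.
North–south shift: -0.00000015 × 111000 = -0.01665 m.
E–W at 78.8567°: -0.00000170° × 111000 × cos 78.8567° = -0.00000170 × 111000 × 0.1933 ≈ -0.0364688 m.
Hypotenuse of the two orthogonal shifts: √(0.01665² + 0.0364688²) = 0.0400899 m.

0.040 metres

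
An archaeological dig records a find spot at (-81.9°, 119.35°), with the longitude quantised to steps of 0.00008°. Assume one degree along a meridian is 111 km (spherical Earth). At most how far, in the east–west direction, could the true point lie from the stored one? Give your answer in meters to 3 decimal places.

0.626 meters

With a 0.00008° grid the true value lies within half a step, ±0.00008°/2 = ±4e-05°, of the stored one.
One degree of longitude at 81.9° is 111000 × cos 81.9° ≈ 111000 × 0.1409 = 15640 m.
Maximum E–W displacement: 4e-05 × 15640 = 0.625601 m.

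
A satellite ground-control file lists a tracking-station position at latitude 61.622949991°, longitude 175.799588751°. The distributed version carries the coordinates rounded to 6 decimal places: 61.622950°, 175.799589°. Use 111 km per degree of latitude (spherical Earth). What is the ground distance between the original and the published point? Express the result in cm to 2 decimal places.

1.32 cm

The latitude changed by -0.000000009° and the longitude by -0.000000249°.
North–south shift: -0.000000009 × 111000 = -0.000999 m.
E–W at 61.623°: -0.000000249° × 111000 × cos 61.623° = -0.000000249 × 111000 × 0.4753 ≈ -0.013136 m.
Combined displacement = (0.000999² + 0.013136²)^½ ≈ 0.013174 m.
That is 0.013174 m = 1.3174 cm.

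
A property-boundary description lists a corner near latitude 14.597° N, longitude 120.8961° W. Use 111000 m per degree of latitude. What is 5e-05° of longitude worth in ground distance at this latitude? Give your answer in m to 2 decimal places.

5e-05° of longitude at 14.597° is 5e-05 × 111000 × cos 14.597° ≈ 5e-05 × 107417 = 5.37086 m.

5.37 m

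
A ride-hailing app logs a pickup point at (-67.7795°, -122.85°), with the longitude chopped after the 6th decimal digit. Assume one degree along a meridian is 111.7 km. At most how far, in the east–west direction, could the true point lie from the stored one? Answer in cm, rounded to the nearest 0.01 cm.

Truncating at 6 decimal places can drop up to a full unit in the last place, so the longitude may be off by as much as 1e-06°.
One degree of longitude at 67.7795° is 111700 × cos 67.7795° ≈ 111700 × 0.3782 = 42241.8 m.
East–west error: 1e-06° × 42241.8 m/° ≈ 0.0422418 m.
That is 0.0422418 m = 4.2242 cm.

4.22 cm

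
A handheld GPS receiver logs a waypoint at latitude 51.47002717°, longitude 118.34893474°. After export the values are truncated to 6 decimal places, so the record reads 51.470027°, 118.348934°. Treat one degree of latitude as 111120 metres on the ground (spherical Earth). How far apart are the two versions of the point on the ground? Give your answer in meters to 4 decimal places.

0.0546 meters

The latitude changed by +0.00000017° and the longitude by +0.00000074°.
N–S: 0.00000017° × 111120 m/° = 0.0188904 m.
East–west at this latitude: 0.00000074° × 111120 × cos 51.47° ≈ 0.00000074 × 69219.3 = 0.0512223 m.
Distance: √(0.0188904² + 0.0512223²) ≈ 0.0545946 m.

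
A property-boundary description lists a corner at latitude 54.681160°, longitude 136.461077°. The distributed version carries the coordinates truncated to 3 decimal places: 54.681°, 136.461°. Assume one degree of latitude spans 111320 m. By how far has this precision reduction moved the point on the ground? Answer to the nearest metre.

The latitude changed by +0.000160° and the longitude by +0.000077°.
North–south shift: 0.000160 × 111320 = 17.8112 m.
East–west at this latitude: 0.000077° × 111320 × cos 54.681° ≈ 0.000077 × 64357.2 = 4.95551 m.
Distance: √(17.8112² + 4.95551²) ≈ 18.4877 m.

18 metres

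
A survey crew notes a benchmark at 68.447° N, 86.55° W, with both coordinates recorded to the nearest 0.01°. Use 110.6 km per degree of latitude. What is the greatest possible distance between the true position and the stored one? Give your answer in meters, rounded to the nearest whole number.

589 meters

Rounding to 2 decimal places leaves each coordinate within ±0.005° of the true value.
Latitude error → 0.005 × 110600 = 553 m along the meridian.
E–W at 68.447°: 0.005° × 110600 × cos 68.447° = 0.005 × 110600 × 0.3674 ≈ 203.151 m.
Combining orthogonally: (553² + 203.151²)^½ ≈ 589.134 m.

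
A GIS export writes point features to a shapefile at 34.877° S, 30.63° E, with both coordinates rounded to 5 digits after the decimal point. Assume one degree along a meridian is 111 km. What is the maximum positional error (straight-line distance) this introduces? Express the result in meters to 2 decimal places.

0.72 meters

Rounding to 5 decimal places leaves each coordinate within ±5e-06° of the true value.
North–south component: 5e-06° × 111000 = 0.555 m.
Longitude error → 5e-06 × 111000 × cos 34.877° = 5e-06 × 111000 × 0.8204 ≈ 0.455312 m.
Worst case both components are at the extreme and orthogonal: √(0.555² + 0.455312²) ≈ 0.717868 m.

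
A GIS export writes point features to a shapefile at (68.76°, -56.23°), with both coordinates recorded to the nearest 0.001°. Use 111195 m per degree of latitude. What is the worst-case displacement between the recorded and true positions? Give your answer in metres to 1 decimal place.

Rounding to 3 decimal places leaves each coordinate within ±0.0005° of the true value.
North–south component: 0.0005° × 111195 = 55.5975 m.
Longitude error → 0.0005 × 111195 × cos 68.76° = 0.0005 × 111195 × 0.3623 ≈ 20.1416 m.
Worst case both components are at the extreme and orthogonal: √(55.5975² + 20.1416²) ≈ 59.1335 m.

59.1 metres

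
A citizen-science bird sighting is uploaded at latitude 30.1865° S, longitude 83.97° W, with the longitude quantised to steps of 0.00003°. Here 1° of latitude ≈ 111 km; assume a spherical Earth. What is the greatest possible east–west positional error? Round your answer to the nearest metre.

With a 0.00003° grid the true value lies within half a step, ±0.00003°/2 = ±1.5e-05°, of the stored one.
One degree of longitude at 30.1865° is 111000 × cos 30.1865° ≈ 111000 × 0.8644 = 95947.7 m.
East–west error: 1.5e-05° × 95947.7 m/° ≈ 1.43921 m.

1 metres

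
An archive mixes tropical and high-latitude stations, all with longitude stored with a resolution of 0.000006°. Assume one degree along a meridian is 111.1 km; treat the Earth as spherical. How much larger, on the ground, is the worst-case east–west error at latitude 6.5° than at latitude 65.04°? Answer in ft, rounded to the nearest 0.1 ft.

0.6 ft

With a 0.000006° grid the true value lies within half a step, ±0.000006°/2 = ±3e-06°, of the stored one.
At 6.5°: 3e-06° × 111100 × cos 6.5° = 3e-06 × 111100 × 0.9936 ≈ 0.33116 m.
Error at 65.04° = 3e-06° × 111100 × cos 65.04° ≈ 0.3333 × 0.4220 = 0.14065 m.
So the lower-latitude error exceeds the higher by 0.33116 − 0.14065 = 0.19051 m.
Converting: 0.19051 m × 3.2808 ft/m ≈ 0.62503 ft.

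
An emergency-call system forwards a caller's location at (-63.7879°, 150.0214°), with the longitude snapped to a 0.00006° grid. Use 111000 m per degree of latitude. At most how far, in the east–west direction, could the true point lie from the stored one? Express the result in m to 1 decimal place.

1.5 m

With a 0.00006° grid the true value lies within half a step, ±0.00006°/2 = ±3e-05°, of the stored one.
At latitude 63.7879° a degree of longitude spans 111000 m × cos 63.7879° = 111000 × 0.4417 ≈ 49028.2 m.
So at most 3e-05° × 49028.2 ≈ 1.47085 m east–west.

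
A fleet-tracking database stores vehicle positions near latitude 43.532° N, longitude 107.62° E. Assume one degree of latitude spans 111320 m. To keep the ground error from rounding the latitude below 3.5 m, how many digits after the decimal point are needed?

One degree of latitude covers 111320 m.
Rounding to N decimal places gives at most 0.5 × 10⁻ᴺ degrees of error, i.e. 0.5 × 10⁻ᴺ × 111320 m.
Need 0.5 × 111320 × 10⁻ᴺ ≤ 3.5 → 10⁻ᴺ ≤ 6.288e-05, so N ≥ 4.20.
At 4 places the error can reach 5.57 m, but 5 places keeps it to 0.557 m.

5 decimal places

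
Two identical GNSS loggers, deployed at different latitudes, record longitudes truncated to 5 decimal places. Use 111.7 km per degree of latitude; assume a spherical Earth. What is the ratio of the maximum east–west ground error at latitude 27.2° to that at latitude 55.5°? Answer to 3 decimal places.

Truncating at 5 decimal places can drop up to a full unit in the last place, so the longitude may be off by as much as 1e-05°.
Error at 27.2° = 1e-05° × 111700 × cos 27.2° ≈ 1.117 × 0.8894 = 0.99348 m.
At 55.5°: 1e-05° × 111700 × cos 55.5° = 1e-05 × 111700 × 0.5664 ≈ 0.63268 m.
Ratio: 0.99348 / 0.63268 = cos 27.2° / cos 55.5° ≈ 1.5703.

1.570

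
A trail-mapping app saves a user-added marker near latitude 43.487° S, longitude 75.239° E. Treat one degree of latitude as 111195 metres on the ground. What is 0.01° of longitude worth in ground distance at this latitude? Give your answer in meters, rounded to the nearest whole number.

One degree of longitude here spans 111195 × cos 43.487° = 111195 × 0.7255 ≈ 80675.4 m; 0.01° of that is 806.754 m.

807 meters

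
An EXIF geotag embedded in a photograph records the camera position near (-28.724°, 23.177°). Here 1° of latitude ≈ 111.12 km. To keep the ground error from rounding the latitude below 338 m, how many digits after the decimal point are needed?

One degree of latitude covers 111120 m.
N decimal places → at most half a unit in the last place, 0.5 × 10⁻ᴺ° = 111120/2 × 10⁻ᴺ m.
Need 0.5 × 111120 × 10⁻ᴺ ≤ 338 → 10⁻ᴺ ≤ 6.084e-03, so N ≥ 2.22.
At 2 places the error can reach 556 m, but 3 places keeps it to 55.6 m.

3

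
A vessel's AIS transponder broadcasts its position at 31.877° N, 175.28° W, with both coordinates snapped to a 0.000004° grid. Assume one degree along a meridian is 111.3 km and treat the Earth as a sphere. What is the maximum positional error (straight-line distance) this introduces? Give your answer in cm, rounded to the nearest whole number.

With a 0.000004° grid the true value lies within half a step, ±0.000004°/2 = ±2e-06°, of the stored one.
N–S: 2e-06° × 111300 m/° = 0.2226 m.
E–W at 31.877°: 2e-06° × 111300 × cos 31.877° = 2e-06 × 111300 × 0.8492 ≈ 0.189028 m.
Worst case both components are at the extreme and orthogonal: √(0.2226² + 0.189028²) ≈ 0.292032 m.
That is 0.292032 m = 29.203 cm.

29 cm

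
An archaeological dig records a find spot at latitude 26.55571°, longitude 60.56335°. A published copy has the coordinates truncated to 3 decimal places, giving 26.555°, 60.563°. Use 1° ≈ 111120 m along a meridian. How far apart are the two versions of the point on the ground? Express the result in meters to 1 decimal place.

86.2 meters

The latitude changed by +0.00071° and the longitude by +0.00035°.
N–S: 0.00071° × 111120 m/° = 78.8952 m.
E–W at 26.555°: 0.00035° × 111120 × cos 26.555° = 0.00035 × 111120 × 0.8945 ≈ 34.7891 m.
Combined displacement = (78.8952² + 34.7891²)^½ ≈ 86.2249 m.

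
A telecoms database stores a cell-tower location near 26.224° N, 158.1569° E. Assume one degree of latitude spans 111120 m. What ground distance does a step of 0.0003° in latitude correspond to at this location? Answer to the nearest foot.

109 feet

Along a meridian 0.0003° is 0.0003 × 111120 = 33.336 m.
Converting: 33.336 m × 3.2808 ft/m ≈ 109.37 ft.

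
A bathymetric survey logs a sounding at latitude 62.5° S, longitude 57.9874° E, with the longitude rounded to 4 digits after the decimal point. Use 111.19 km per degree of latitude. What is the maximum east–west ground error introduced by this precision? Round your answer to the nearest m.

3 m

Rounding to 4 decimal places leaves the longitude within ±5e-05° of the true value.
Parallels shrink by cos φ, so at 62.5° a degree of longitude is 111190 × 0.4617 ≈ 51341.8 m.
Maximum E–W displacement: 5e-05 × 51341.8 = 2.56709 m.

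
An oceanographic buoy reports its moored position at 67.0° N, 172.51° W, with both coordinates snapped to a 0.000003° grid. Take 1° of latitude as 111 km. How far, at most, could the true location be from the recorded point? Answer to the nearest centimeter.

18 centimeters

With a 0.000003° grid the true value lies within half a step, ±0.000003°/2 = ±1.5e-06°, of the stored one.
North–south component: 1.5e-06° × 111000 = 0.1665 m.
E–W at 67°: 1.5e-06° × 111000 × cos 67° = 1.5e-06 × 111000 × 0.3907 ≈ 0.0650567 m.
Combining orthogonally: (0.1665² + 0.0650567²)^½ ≈ 0.178759 m.
That is 0.178759 m = 17.876 cm.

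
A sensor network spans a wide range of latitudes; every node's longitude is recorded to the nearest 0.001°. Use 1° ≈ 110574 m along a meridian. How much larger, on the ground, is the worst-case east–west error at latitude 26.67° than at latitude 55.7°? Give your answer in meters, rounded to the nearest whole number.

Rounding to 3 decimal places leaves the longitude within ±0.0005° of the true value.
Error at 26.67° = 0.0005° × 110574 × cos 26.67° ≈ 55.287 × 0.8936 = 49.405 m.
Error at 55.7° = 0.0005° × 110574 × cos 55.7° ≈ 55.287 × 0.5635 = 31.156 m.
So the lower-latitude error exceeds the higher by 49.405 − 31.156 = 18.249 m.

18 meters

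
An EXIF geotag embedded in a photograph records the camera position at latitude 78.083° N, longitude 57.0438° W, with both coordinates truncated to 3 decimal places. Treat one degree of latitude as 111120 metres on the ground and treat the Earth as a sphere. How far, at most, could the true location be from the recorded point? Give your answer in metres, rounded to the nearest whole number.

113 metres

Truncating at 3 decimal places can drop up to a full unit in the last place, so each coordinate may be off by as much as 0.001°.
Latitude error → 0.001 × 111120 = 111.12 m along the meridian.
East–west component at 78.083°: 0.001° × 111120 × cos 78.083° ≈ 0.001 × 22945.7 ≈ 22.9457 m.
Worst case both components are at the extreme and orthogonal: √(111.12² + 22.9457²) ≈ 113.464 m.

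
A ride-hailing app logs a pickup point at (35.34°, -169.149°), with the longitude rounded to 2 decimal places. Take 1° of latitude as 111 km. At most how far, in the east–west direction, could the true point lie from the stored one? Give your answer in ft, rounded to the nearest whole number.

1485 ft

Rounding to 2 decimal places leaves the longitude within ±0.005° of the true value.
One degree of longitude at 35.34° is 111000 × cos 35.34° ≈ 111000 × 0.8157 = 90546.5 m.
So at most 0.005° × 90546.5 ≈ 452.732 m east–west.
Converting: 452.732 m × 3.2808 ft/m ≈ 1485.3 ft.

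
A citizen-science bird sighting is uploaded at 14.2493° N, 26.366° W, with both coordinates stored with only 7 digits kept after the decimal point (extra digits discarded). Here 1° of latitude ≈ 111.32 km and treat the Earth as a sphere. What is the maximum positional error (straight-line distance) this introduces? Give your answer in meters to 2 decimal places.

Truncating at 7 decimal places can drop up to a full unit in the last place, so each coordinate may be off by as much as 1e-07°.
N–S: 1e-07° × 111320 m/° = 0.011132 m.
E–W at 14.2493°: 1e-07° × 111320 × cos 14.2493° = 1e-07 × 111320 × 0.9692 ≈ 0.0107895 m.
The two errors are perpendicular, so the maximum displacement is √(0.011132² + 0.0107895²) ≈ 0.0155027 m.

0.02 meters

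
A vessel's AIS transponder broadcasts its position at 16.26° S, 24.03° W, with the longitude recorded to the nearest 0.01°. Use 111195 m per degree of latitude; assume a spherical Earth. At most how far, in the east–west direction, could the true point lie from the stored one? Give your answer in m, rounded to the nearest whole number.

534 m

Rounding to 2 decimal places leaves the longitude within ±0.005° of the true value.
One degree of longitude at 16.26° is 111195 × cos 16.26° ≈ 111195 × 0.9600 = 106747 m.
Maximum E–W displacement: 0.005 × 106747 = 533.737 m.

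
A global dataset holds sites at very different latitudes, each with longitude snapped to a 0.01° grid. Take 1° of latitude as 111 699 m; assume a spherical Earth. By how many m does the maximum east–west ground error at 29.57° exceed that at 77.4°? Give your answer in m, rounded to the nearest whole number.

364 m

With a 0.01° grid the true value lies within half a step, ±0.01°/2 = ±0.005°, of the stored one.
At 29.57°: 0.005° × 111699 × cos 29.57° = 0.005 × 111699 × 0.8698 ≈ 485.75 m.
Error at 77.4° = 0.005° × 111699 × cos 77.4° ≈ 558.5 × 0.2181 = 121.83 m.
Difference: 485.75 − 121.83 = 363.92 m.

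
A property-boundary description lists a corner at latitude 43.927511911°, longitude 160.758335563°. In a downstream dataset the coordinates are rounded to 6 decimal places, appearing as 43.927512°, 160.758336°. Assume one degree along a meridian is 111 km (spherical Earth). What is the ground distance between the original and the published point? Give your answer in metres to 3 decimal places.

0.036 metres

Δlat = 43.927511911 − 43.927512 = -0.000000089°; Δlon = 160.758335563 − 160.758336 = -0.000000437°.
North–south shift: -0.000000089 × 111000 = -0.009879 m.
East–west at this latitude: -0.000000437° × 111000 × cos 43.9275° ≈ -0.000000437 × 79944.2 = -0.0349356 m.
Distance: √(0.009879² + 0.0349356²) ≈ 0.0363055 m.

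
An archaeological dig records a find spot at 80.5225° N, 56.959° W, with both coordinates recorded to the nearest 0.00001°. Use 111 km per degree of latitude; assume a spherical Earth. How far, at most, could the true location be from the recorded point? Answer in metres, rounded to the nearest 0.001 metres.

Rounding to 5 decimal places leaves each coordinate within ±5e-06° of the true value.
North–south component: 5e-06° × 111000 = 0.555 m.
Longitude error → 5e-06 × 111000 × cos 80.5225° = 5e-06 × 111000 × 0.1647 ≈ 0.0913865 m.
The two errors are perpendicular, so the maximum displacement is √(0.555² + 0.0913865²) ≈ 0.562474 m.

0.562 metres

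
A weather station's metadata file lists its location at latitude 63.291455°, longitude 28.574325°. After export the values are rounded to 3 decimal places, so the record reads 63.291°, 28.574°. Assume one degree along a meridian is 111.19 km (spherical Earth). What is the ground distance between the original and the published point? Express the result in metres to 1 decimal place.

Δlat = 63.291455 − 63.291 = +0.000455°; Δlon = 28.574325 − 28.574 = +0.000325°.
N–S: 0.000455° × 111190 m/° = 50.5915 m.
East–west at this latitude: 0.000325° × 111190 × cos 63.291° ≈ 0.000325 × 49975.4 = 16.242 m.
Hypotenuse of the two orthogonal shifts: √(50.5915² + 16.242²) = 53.1347 m.

53.1 metres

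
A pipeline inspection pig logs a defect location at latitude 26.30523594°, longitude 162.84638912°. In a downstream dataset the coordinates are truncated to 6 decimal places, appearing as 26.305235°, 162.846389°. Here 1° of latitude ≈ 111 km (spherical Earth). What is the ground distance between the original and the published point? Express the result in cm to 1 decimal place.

10.5 cm

The latitude changed by +0.00000094° and the longitude by +0.00000012°.
North–south shift: 0.00000094 × 111000 = 0.10434 m.
East–west at this latitude: 0.00000012° × 111000 × cos 26.3052° ≈ 0.00000012 × 99505.5 = 0.0119407 m.
Combined displacement = (0.10434² + 0.0119407²)^½ ≈ 0.105021 m.
That is 0.105021 m = 10.502 cm.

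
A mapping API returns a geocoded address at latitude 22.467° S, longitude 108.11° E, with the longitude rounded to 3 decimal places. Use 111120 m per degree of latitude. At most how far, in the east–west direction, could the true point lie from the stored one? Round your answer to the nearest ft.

168 ft

Rounding to 3 decimal places leaves the longitude within ±0.0005° of the true value.
One degree of longitude at 22.467° is 111120 × cos 22.467° ≈ 111120 × 0.9241 = 102686 m.
Maximum E–W displacement: 0.0005 × 102686 = 51.343 m.
Converting: 51.343 m × 3.2808 ft/m ≈ 168.45 ft.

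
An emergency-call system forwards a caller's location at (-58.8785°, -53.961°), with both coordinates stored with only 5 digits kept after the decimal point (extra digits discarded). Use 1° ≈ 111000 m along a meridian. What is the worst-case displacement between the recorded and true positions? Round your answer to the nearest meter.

1 meters

Truncating at 5 decimal places can drop up to a full unit in the last place, so each coordinate may be off by as much as 1e-05°.
North–south component: 1e-05° × 111000 = 1.11 m.
E–W at 58.8785°: 1e-05° × 111000 × cos 58.8785° = 1e-05 × 111000 × 0.5169 ≈ 0.573709 m.
Combining orthogonally: (1.11² + 0.573709²)^½ ≈ 1.2495 m.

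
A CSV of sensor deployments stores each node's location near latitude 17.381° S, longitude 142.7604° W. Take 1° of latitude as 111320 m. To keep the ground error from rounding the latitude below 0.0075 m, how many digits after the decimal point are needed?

One degree of latitude covers 111320 m.
With N decimal places the half-ulp bound is 0.5·10⁻ᴺ°, or 0.5·10⁻ᴺ × 111320 m on the ground.
Need 0.5 × 111320 × 10⁻ᴺ ≤ 0.0075 → 10⁻ᴺ ≤ 1.347e-07, so N ≥ 6.87.
At 6 places the error can reach 0.0557 m, but 7 places keeps it to 0.00557 m.

7 decimal places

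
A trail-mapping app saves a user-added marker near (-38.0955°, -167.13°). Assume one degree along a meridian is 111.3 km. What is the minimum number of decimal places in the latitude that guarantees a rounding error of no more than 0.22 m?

6 decimal places

One degree of latitude covers 111300 m.
With N decimal places the half-ulp bound is 0.5·10⁻ᴺ°, or 0.5·10⁻ᴺ × 111300 m on the ground.
Setting 55650 × 10⁻ᴺ ≤ 0.22 gives 10ᴺ ≥ 2.53e+05, i.e. N ≥ 5.40.
N = 5 would give 0.556 m (too coarse); N = 6 gives 0.0556 m ≤ 0.22 m.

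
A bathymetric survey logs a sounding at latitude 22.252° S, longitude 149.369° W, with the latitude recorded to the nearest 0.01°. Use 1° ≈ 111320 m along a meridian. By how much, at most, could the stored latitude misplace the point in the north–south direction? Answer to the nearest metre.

557 metres

Rounding to 2 decimal places leaves the latitude within ±0.005° of the true value.
North–south distance: 0.005° × 111320 m/° = 556.6 m.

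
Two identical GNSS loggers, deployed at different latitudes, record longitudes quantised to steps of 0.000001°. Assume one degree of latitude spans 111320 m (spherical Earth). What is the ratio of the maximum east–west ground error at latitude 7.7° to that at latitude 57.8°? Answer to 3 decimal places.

With a 0.000001° grid the true value lies within half a step, ±0.000001°/2 = ±5e-07°, of the stored one.
At 7.7°: 5e-07° × 111320 × cos 7.7° = 5e-07 × 111320 × 0.9910 ≈ 0.055158 m.
At 57.8°: 5e-07° × 111320 × cos 57.8° = 5e-07 × 111320 × 0.5329 ≈ 0.02966 m.
The ratio reduces to cos 7.7° / cos 57.8° = 0.9910/0.5329 ≈ 1.8597.

1.860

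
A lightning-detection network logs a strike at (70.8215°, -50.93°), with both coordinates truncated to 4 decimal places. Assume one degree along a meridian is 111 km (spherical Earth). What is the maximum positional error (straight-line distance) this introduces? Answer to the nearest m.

12 m

Truncating at 4 decimal places can drop up to a full unit in the last place, so each coordinate may be off by as much as 0.0001°.
N–S: 0.0001° × 111000 m/° = 11.1 m.
E–W at 70.8215°: 0.0001° × 111000 × cos 70.8215° = 0.0001 × 111000 × 0.3285 ≈ 3.64649 m.
Worst case both components are at the extreme and orthogonal: √(11.1² + 3.64649²) ≈ 11.6836 m.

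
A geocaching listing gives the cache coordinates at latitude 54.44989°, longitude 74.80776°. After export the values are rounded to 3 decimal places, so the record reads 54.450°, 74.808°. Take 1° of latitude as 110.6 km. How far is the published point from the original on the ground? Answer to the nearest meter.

The latitude changed by -0.00011° and the longitude by -0.00024°.
N–S: -0.00011° × 110600 m/° = -12.166 m.
East–west at this latitude: -0.00024° × 110600 × cos 54.45° ≈ -0.00024 × 64304.3 = -15.433 m.
Combined displacement = (12.166² + 15.433²)^½ ≈ 19.6517 m.

20 meters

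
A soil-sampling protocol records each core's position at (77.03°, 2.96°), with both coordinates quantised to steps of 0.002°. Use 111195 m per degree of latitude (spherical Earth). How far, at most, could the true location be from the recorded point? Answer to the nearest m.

114 m

With a 0.002° grid the true value lies within half a step, ±0.002°/2 = ±0.001°, of the stored one.
North–south component: 0.001° × 111195 = 111.195 m.
East–west component at 77.03°: 0.001° × 111195 × cos 77.03° ≈ 0.001 × 24956.7 ≈ 24.9567 m.
Combining orthogonally: (111.195² + 24.9567²)^½ ≈ 113.961 m.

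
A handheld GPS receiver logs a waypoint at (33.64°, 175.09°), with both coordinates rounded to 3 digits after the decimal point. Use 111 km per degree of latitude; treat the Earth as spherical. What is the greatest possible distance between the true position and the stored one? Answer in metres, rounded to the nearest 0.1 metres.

Rounding to 3 decimal places leaves each coordinate within ±0.0005° of the true value.
North–south component: 0.0005° × 111000 = 55.5 m.
Longitude error → 0.0005 × 111000 × cos 33.64° = 0.0005 × 111000 × 0.8325 ≈ 46.2057 m.
The two errors are perpendicular, so the maximum displacement is √(55.5² + 46.2057²) ≈ 72.2164 m.

72.2 metres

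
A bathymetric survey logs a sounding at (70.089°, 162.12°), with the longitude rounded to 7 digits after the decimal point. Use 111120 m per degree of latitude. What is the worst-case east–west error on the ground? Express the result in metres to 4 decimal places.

0.0019 metres

Rounding to 7 decimal places leaves the longitude within ±5e-08° of the true value.
Parallels shrink by cos φ, so at 70.089° a degree of longitude is 111120 × 0.3406 ≈ 37843 m.
Maximum E–W displacement: 5e-08 × 37843 = 0.00189215 m.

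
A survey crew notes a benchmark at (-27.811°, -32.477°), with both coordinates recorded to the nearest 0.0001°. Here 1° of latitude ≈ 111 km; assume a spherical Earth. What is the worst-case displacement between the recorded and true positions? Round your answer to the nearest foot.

Rounding to 4 decimal places leaves each coordinate within ±5e-05° of the true value.
N–S: 5e-05° × 111000 m/° = 5.55 m.
Longitude error → 5e-05 × 111000 × cos 27.811° = 5e-05 × 111000 × 0.8845 ≈ 4.90893 m.
The two errors are perpendicular, so the maximum displacement is √(5.55² + 4.90893²) ≈ 7.40946 m.
In feet: 7.40946 m ÷ 0.3048 ≈ 24.309 ft.

24 feet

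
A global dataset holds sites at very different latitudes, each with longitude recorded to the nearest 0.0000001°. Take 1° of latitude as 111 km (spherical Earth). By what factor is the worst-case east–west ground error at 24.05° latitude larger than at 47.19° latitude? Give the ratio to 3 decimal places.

1.344

Rounding to 7 decimal places leaves the longitude within ±5e-08° of the true value.
Error at 24.05° = 5e-08° × 111000 × cos 24.05° ≈ 0.00555 × 0.9132 = 0.0050682 m.
Error at 47.19° = 5e-08° × 111000 × cos 47.19° ≈ 0.00555 × 0.6796 = 0.0037716 m.
Ratio: 0.0050682 / 0.0037716 = cos 24.05° / cos 47.19° ≈ 1.3438.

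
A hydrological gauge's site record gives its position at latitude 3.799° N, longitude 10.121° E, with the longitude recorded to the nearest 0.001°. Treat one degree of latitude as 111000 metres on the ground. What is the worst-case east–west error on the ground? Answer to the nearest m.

Rounding to 3 decimal places leaves the longitude within ±0.0005° of the true value.
Parallels shrink by cos φ, so at 3.799° a degree of longitude is 111000 × 0.9978 ≈ 110756 m.
So at most 0.0005° × 110756 ≈ 55.378 m east–west.

55 m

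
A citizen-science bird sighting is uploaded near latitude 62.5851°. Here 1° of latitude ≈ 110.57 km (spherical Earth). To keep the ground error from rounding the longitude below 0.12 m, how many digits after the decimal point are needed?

6

At 62.5851° one degree of longitude covers 110570 × cos 62.5851° ≈ 110570 × 0.4604 ≈ 50909.8 m.
Rounding to N decimal places gives at most 0.5 × 10⁻ᴺ degrees of error, i.e. 0.5 × 10⁻ᴺ × 50909.8 m.
Need 0.5 × 50909.8 × 10⁻ᴺ ≤ 0.12 → 10⁻ᴺ ≤ 4.714e-06, so N ≥ 5.33.
At 5 places the error can reach 0.255 m, but 6 places keeps it to 0.0255 m.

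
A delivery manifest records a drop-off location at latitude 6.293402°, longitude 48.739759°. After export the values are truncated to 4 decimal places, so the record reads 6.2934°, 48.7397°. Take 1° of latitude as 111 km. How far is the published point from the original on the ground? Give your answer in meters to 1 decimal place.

6.5 meters

The latitude changed by +0.000002° and the longitude by +0.000059°.
North–south shift: 0.000002 × 111000 = 0.222 m.
E–W at 6.2934°: 0.000059° × 111000 × cos 6.2934° = 0.000059 × 111000 × 0.9940 ≈ 6.50953 m.
Distance: √(0.222² + 6.50953²) ≈ 6.51332 m.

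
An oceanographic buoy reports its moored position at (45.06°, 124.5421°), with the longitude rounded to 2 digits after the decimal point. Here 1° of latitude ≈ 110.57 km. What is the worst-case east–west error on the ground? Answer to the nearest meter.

Rounding to 2 decimal places leaves the longitude within ±0.005° of the true value.
At latitude 45.06° a degree of longitude spans 110570 m × cos 45.06° = 110570 × 0.7064 ≈ 78102.9 m.
So at most 0.005° × 78102.9 ≈ 390.514 m east–west.

391 meters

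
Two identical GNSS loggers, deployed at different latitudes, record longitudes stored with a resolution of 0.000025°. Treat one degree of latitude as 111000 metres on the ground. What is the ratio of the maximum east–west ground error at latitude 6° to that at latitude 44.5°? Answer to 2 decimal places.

1.39

With a 0.000025° grid the true value lies within half a step, ±0.000025°/2 = ±1.25e-05°, of the stored one.
Error at 6° = 1.25e-05° × 111000 × cos 6° ≈ 1.3875 × 0.9945 = 1.3799 m.
Error at 44.5° = 1.25e-05° × 111000 × cos 44.5° ≈ 1.3875 × 0.7133 = 0.98963 m.
Ratio: 1.3799 / 0.98963 = cos 6° / cos 44.5° ≈ 1.3944.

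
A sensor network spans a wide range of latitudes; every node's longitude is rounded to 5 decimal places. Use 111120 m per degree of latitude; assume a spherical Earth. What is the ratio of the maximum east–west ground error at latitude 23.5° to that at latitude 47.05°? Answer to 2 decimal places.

Rounding to 5 decimal places leaves the longitude within ±5e-06° of the true value.
Error at 23.5° = 5e-06° × 111120 × cos 23.5° ≈ 0.5556 × 0.9171 = 0.50952 m.
At 47.05°: 5e-06° × 111120 × cos 47.05° = 5e-06 × 111120 × 0.6814 ≈ 0.37856 m.
The ratio reduces to cos 23.5° / cos 47.05° = 0.9171/0.6814 ≈ 1.3459.

1.35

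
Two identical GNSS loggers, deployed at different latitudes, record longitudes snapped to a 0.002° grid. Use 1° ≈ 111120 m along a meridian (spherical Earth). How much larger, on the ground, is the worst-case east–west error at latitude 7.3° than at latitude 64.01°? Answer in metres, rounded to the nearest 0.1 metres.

61.5 metres

With a 0.002° grid the true value lies within half a step, ±0.002°/2 = ±0.001°, of the stored one.
At 7.3°: 0.001° × 111120 × cos 7.3° = 0.001 × 111120 × 0.9919 ≈ 110.22 m.
Error at 64.01° = 0.001° × 111120 × cos 64.01° ≈ 111.12 × 0.4382 = 48.694 m.
Difference: 110.22 − 48.694 = 61.525 m.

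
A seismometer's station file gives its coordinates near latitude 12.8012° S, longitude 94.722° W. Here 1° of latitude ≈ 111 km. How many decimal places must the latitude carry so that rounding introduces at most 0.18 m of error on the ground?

One degree of latitude covers 111000 m.
Rounding to N decimal places gives at most 0.5 × 10⁻ᴺ degrees of error, i.e. 0.5 × 10⁻ᴺ × 111000 m.
Setting 55500 × 10⁻ᴺ ≤ 0.18 gives 10ᴺ ≥ 3.083e+05, i.e. N ≥ 5.49.
At 5 places the error can reach 0.555 m, but 6 places keeps it to 0.0555 m.

6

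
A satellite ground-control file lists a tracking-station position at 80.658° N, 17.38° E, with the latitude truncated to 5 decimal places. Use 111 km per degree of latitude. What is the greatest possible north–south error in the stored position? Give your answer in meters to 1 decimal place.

Truncating at 5 decimal places can drop up to a full unit in the last place, so the latitude may be off by as much as 1e-05°.
Along the meridian that is 1e-05° × 111000 m/° = 1.11 m.

1.1 meters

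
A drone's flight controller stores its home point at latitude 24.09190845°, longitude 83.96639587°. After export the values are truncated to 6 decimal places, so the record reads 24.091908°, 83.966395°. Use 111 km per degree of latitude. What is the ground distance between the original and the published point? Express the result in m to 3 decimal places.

0.101 m

The latitude changed by +0.00000045° and the longitude by +0.00000087°.
N–S: 0.00000045° × 111000 m/° = 0.04995 m.
E–W at 24.0919°: 0.00000087° × 111000 × cos 24.0919° = 0.00000087 × 111000 × 0.9129 ≈ 0.088158 m.
Hypotenuse of the two orthogonal shifts: √(0.04995² + 0.088158²) = 0.101325 m.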